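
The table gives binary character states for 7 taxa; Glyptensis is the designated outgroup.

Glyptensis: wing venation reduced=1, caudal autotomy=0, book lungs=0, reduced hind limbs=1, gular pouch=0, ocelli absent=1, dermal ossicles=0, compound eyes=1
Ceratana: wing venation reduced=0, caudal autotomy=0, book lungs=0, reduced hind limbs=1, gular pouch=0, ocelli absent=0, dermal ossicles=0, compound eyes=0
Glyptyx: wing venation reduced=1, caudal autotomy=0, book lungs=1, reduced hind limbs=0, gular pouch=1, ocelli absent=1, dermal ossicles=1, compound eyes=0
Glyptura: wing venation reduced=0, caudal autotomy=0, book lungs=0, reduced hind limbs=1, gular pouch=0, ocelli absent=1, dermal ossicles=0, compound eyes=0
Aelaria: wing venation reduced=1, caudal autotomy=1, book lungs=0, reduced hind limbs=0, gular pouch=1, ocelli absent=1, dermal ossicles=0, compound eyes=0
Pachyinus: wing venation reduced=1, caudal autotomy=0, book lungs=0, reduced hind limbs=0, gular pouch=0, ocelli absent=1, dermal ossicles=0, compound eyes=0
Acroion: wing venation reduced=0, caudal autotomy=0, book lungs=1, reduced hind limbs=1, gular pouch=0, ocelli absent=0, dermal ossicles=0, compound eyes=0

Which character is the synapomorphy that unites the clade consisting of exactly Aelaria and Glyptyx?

Character polarity is set by the outgroup: the derived state is whichever differs from the outgroup's state, so for wing venation reduced, reduced hind limbs, ocelli absent, compound eyes the derived state is '0', and for the remaining characters it is '1'.
wing venation reduced (derived state '0') is shared by Acroion, Ceratana, and Glyptura — a synapomorphy uniting that clade.
caudal autotomy: derived state '1' in Aelaria only — an autapomorphy, so it tells us nothing about relationships among taxa.
book lungs (state '1') occurs in Acroion and Glyptyx but conflicts with the nesting implied by the other characters — most parsimoniously interpreted as homoplasy.
reduced hind limbs (derived state '0') is shared by Aelaria, Glyptyx, and Pachyinus — a synapomorphy uniting that clade.
gular pouch: derived state '1' in Aelaria and Glyptyx only — synapomorphy for {Aelaria, Glyptyx}.
ocelli absent (derived state '0') is shared by Acroion and Ceratana — a synapomorphy uniting that clade.
dermal ossicles: derived state '1' in Glyptyx only — an autapomorphy, so it tells us nothing about relationships among taxa.
All ingroup taxa share the derived state '0' for compound eyes; it defines the ingroup but does not resolve relationships within it.
Most parsimonious ingroup topology: (((Ceratana,Acroion),Glyptura),((Glyptyx,Aelaria),Pachyinus)).
The clade {Aelaria, Glyptyx} is supported by gular pouch: its derived state '1' occurs in exactly those taxa and in no other taxon (including the outgroup).

gular pouch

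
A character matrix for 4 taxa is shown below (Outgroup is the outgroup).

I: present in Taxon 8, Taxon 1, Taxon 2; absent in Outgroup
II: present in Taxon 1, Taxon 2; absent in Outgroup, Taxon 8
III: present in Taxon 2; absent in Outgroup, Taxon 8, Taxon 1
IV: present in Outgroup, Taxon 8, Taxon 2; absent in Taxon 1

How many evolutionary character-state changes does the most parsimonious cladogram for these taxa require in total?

Character polarity is set by the outgroup: the derived state is whichever differs from the outgroup's state, so for IV the derived state is 'absent', and for the remaining characters it is 'present'.
I (derived state 'present') is shared by all ingroup taxa — unites the whole ingroup.
Only Taxon 1 and Taxon 2 show the derived state 'present' for II, supporting them as a clade.
III (derived state 'present') is unique to Taxon 2 (autapomorphy; uninformative for grouping).
IV: derived state 'absent' in Taxon 1 only — an autapomorphy, so it tells us nothing about relationships among taxa.
Most parsimonious ingroup topology: (Taxon 8,(Taxon 1,Taxon 2)).
Changes per character on this tree: I: 1; II: 1; III: 1; IV: 1.
Total = 4.

4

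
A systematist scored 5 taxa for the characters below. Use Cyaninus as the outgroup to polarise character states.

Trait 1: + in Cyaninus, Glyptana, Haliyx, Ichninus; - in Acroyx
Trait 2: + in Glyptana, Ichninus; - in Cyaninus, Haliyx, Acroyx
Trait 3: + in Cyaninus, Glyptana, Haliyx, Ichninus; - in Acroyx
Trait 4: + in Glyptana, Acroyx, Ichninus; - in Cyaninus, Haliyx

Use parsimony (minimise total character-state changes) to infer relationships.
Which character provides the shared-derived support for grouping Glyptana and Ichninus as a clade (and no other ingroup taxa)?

Character polarity is set by the outgroup: the derived state is whichever differs from the outgroup's state, so for Trait 1, Trait 3 the derived state is '-', and for the remaining characters it is '+'.
Trait 1 (derived state '-') is unique to Acroyx (autapomorphy; uninformative for grouping).
Trait 2 (derived state '+') is shared by Glyptana and Ichninus — a synapomorphy uniting that clade.
Trait 3: derived state '-' in Acroyx only — an autapomorphy, so it tells us nothing about relationships among taxa.
Trait 4: derived state '+' in Acroyx, Glyptana, and Ichninus only — synapomorphy for {Acroyx, Glyptana, Ichninus}.
Most parsimonious ingroup topology: (((Glyptana,Ichninus),Acroyx),Haliyx).
The clade {Glyptana, Ichninus} is supported by Trait 2: its derived state '+' occurs in exactly those taxa and in no other taxon (including the outgroup).

Trait 2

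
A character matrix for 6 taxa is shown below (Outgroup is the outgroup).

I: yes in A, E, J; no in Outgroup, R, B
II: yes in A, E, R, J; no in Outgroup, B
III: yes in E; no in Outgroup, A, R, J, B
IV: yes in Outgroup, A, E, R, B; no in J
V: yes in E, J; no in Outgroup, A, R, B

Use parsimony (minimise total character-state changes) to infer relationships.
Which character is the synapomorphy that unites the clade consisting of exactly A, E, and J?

Character polarity is set by the outgroup: the derived state is whichever differs from the outgroup's state, so for IV the derived state is 'no', and for the remaining characters it is 'yes'.
I (derived state 'yes') is shared by A, E, and J — a synapomorphy uniting that clade.
II (derived state 'yes') is shared by A, E, J, and R — a synapomorphy uniting that clade.
III (derived state 'yes') is unique to E (autapomorphy; uninformative for grouping).
IV: derived state 'no' in J only — an autapomorphy, so it tells us nothing about relationships among taxa.
V: derived state 'yes' in E and J only — synapomorphy for {E, J}.
Most parsimonious ingroup topology: (((A,(E,J)),R),B).
The clade {A, E, J} is supported by I: its derived state 'yes' occurs in exactly those taxa and in no other taxon (including the outgroup).

I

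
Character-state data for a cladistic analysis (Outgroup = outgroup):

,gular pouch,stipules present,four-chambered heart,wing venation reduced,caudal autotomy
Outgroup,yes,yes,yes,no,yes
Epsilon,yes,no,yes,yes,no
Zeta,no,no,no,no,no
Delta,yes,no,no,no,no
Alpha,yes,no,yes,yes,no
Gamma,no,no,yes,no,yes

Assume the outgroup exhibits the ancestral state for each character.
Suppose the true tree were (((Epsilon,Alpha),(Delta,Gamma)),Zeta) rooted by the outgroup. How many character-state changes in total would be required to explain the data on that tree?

Map each character onto (((Epsilon,Alpha),(Delta,Gamma)),Zeta) (rooted by Outgroup) and count the minimum state changes it requires (Fitch parsimony):
gular pouch: 2; stipules present: 1; four-chambered heart: 2; wing venation reduced: 1; caudal autotomy: 2.
Total tree length = 8.

8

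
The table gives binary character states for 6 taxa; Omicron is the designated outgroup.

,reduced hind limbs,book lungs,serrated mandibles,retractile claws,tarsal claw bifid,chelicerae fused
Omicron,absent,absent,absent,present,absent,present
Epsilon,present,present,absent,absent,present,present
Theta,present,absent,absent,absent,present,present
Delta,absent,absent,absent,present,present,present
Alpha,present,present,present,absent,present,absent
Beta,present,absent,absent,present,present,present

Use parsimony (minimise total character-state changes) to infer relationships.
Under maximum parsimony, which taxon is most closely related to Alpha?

Character polarity is set by the outgroup: the derived state is whichever differs from the outgroup's state, so for retractile claws, chelicerae fused the derived state is 'absent', and for the remaining characters it is 'present'.
reduced hind limbs (derived state 'present') is shared by Alpha, Beta, Epsilon, and Theta — a synapomorphy uniting that clade.
book lungs: derived state 'present' in Alpha and Epsilon only — synapomorphy for {Alpha, Epsilon}.
serrated mandibles (derived state 'present') is unique to Alpha (autapomorphy; uninformative for grouping).
retractile claws: derived state 'absent' in Alpha, Epsilon, and Theta only — synapomorphy for {Alpha, Epsilon, Theta}.
tarsal claw bifid (derived state 'present') is shared by all ingroup taxa — unites the whole ingroup.
chelicerae fused (derived state 'absent') is unique to Alpha (autapomorphy; uninformative for grouping).
Most parsimonious ingroup topology: ((((Epsilon,Alpha),Theta),Beta),Delta).
Alpha and Epsilon form a cherry on this tree, so they are sister taxa.

Epsilon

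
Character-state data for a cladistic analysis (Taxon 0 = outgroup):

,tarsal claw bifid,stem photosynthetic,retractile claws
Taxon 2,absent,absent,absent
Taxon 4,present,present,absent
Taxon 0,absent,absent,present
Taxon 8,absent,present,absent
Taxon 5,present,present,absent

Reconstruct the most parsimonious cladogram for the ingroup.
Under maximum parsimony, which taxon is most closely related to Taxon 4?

Character polarity is set by the outgroup: the derived state is whichever differs from the outgroup's state, so for retractile claws the derived state is 'absent', and for the remaining characters it is 'present'.
tarsal claw bifid: derived state 'present' in Taxon 4 and Taxon 5 only — synapomorphy for {Taxon 4, Taxon 5}.
stem photosynthetic: derived state 'present' in Taxon 4, Taxon 5, and Taxon 8 only — synapomorphy for {Taxon 4, Taxon 5, Taxon 8}.
All ingroup taxa share the derived state 'absent' for retractile claws; it defines the ingroup but does not resolve relationships within it.
Most parsimonious ingroup topology: (Taxon 2,(Taxon 8,(Taxon 4,Taxon 5))).
Taxon 4 and Taxon 5 form a cherry on this tree, so they are sister taxa.

Taxon 5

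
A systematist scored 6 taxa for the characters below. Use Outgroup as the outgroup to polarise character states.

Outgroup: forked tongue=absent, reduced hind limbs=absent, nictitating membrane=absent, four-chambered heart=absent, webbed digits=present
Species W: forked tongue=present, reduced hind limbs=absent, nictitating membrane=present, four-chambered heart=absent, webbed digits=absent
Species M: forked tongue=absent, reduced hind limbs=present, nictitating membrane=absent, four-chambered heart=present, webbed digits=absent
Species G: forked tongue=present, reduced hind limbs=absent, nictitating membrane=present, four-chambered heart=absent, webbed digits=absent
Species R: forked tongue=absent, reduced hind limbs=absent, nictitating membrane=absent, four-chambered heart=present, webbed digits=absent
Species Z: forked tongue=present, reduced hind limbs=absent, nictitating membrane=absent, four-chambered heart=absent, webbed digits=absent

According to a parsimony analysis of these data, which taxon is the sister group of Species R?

Species M

Character polarity is set by the outgroup: the derived state is whichever differs from the outgroup's state, so for webbed digits the derived state is 'absent', and for the remaining characters it is 'present'.
forked tongue: derived state 'present' in Species G, Species W, and Species Z only — synapomorphy for {Species G, Species W, Species Z}.
reduced hind limbs (derived state 'present') is unique to Species M (autapomorphy; uninformative for grouping).
Only Species G and Species W show the derived state 'present' for nictitating membrane, supporting them as a clade.
Only Species M and Species R show the derived state 'present' for four-chambered heart, supporting them as a clade.
All ingroup taxa share the derived state 'absent' for webbed digits; it defines the ingroup but does not resolve relationships within it.
Most parsimonious ingroup topology: (((Species W,Species G),Species Z),(Species M,Species R)).
Species R and Species M form a cherry on this tree, so they are sister taxa.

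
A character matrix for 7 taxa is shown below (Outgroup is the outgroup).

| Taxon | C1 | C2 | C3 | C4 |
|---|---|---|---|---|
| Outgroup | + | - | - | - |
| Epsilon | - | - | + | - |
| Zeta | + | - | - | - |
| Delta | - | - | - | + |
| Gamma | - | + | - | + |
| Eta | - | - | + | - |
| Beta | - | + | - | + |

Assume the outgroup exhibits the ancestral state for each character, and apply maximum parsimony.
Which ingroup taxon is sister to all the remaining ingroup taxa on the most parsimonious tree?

Character polarity is set by the outgroup: the derived state is whichever differs from the outgroup's state, so for C1 the derived state is '-', and for the remaining characters it is '+'.
Only Beta, Delta, Epsilon, Eta, and Gamma show the derived state '-' for C1, supporting them as a clade.
Only Beta and Gamma show the derived state '+' for C2, supporting them as a clade.
C3: derived state '+' in Epsilon and Eta only — synapomorphy for {Epsilon, Eta}.
C4: derived state '+' in Beta, Delta, and Gamma only — synapomorphy for {Beta, Delta, Gamma}.
Most parsimonious ingroup topology: (((Epsilon,Eta),(Delta,(Gamma,Beta))),Zeta).
Zeta is sister to the clade containing all other ingroup taxa, so it is the earliest-diverging (most basal) ingroup lineage.

Zeta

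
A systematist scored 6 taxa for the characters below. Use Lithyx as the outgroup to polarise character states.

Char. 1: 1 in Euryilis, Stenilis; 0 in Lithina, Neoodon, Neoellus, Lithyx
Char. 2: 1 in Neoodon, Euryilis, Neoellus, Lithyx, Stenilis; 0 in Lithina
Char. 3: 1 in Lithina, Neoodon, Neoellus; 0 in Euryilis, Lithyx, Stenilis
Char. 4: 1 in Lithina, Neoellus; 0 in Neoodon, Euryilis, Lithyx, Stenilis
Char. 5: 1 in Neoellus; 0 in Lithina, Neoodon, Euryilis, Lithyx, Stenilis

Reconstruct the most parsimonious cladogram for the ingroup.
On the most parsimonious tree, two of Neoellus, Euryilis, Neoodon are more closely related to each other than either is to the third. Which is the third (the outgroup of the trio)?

Euryilis

Character polarity is set by the outgroup: the derived state is whichever differs from the outgroup's state, so for Char. 2 the derived state is '0', and for the remaining characters it is '1'.
Char. 1 (derived state '1') is shared by Euryilis and Stenilis — a synapomorphy uniting that clade.
Char. 2: derived state '0' in Lithina only — an autapomorphy, so it tells us nothing about relationships among taxa.
Only Lithina, Neoellus, and Neoodon show the derived state '1' for Char. 3, supporting them as a clade.
Only Lithina and Neoellus show the derived state '1' for Char. 4, supporting them as a clade.
Char. 5: derived state '1' in Neoellus only — an autapomorphy, so it tells us nothing about relationships among taxa.
Most parsimonious ingroup topology: (((Neoellus,Lithina),Neoodon),(Stenilis,Euryilis)).
Neoodon and Neoellus share a more recent common ancestor with each other than either does with Euryilis, so Euryilis is the least closely related of the three.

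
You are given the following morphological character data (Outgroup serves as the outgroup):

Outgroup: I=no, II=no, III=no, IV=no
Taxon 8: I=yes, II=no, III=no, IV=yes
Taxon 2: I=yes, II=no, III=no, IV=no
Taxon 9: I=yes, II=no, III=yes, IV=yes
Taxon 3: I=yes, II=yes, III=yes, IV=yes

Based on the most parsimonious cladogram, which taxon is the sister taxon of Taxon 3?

Taxon 9

The outgroup has state 'no' for every character, so 'yes' is the derived state throughout.
I (derived state 'yes') is shared by all ingroup taxa — unites the whole ingroup.
II (derived state 'yes') is unique to Taxon 3 (autapomorphy; uninformative for grouping).
III: derived state 'yes' in Taxon 3 and Taxon 9 only — synapomorphy for {Taxon 3, Taxon 9}.
Only Taxon 3, Taxon 8, and Taxon 9 show the derived state 'yes' for IV, supporting them as a clade.
Most parsimonious ingroup topology: ((Taxon 8,(Taxon 9,Taxon 3)),Taxon 2).
Taxon 3 and Taxon 9 form a cherry on this tree, so they are sister taxa.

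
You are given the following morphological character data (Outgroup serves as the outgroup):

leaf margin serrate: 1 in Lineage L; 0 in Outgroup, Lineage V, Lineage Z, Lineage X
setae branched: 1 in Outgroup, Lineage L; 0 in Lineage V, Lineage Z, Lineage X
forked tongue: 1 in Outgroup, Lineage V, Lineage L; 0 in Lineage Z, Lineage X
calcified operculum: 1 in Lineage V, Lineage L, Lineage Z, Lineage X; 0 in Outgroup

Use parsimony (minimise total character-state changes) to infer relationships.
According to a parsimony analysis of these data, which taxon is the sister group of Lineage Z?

Lineage X

Character polarity is set by the outgroup: the derived state is whichever differs from the outgroup's state, so for setae branched, forked tongue the derived state is '0', and for the remaining characters it is '1'.
leaf margin serrate: derived state '1' in Lineage L only — an autapomorphy, so it tells us nothing about relationships among taxa.
Only Lineage V, Lineage X, and Lineage Z show the derived state '0' for setae branched, supporting them as a clade.
forked tongue (derived state '0') is shared by Lineage X and Lineage Z — a synapomorphy uniting that clade.
calcified operculum (derived state '1') is shared by all ingroup taxa — unites the whole ingroup.
Most parsimonious ingroup topology: ((Lineage V,(Lineage Z,Lineage X)),Lineage L).
Lineage Z and Lineage X form a cherry on this tree, so they are sister taxa.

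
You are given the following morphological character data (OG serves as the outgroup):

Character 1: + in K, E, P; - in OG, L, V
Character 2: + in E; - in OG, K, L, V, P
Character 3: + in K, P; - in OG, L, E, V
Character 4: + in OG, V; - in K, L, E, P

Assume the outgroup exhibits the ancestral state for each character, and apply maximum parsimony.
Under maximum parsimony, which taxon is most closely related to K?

P

Character polarity is set by the outgroup: the derived state is whichever differs from the outgroup's state, so for Character 4 the derived state is '-', and for the remaining characters it is '+'.
Character 1 (derived state '+') is shared by E, K, and P — a synapomorphy uniting that clade.
Character 2 (derived state '+') is unique to E (autapomorphy; uninformative for grouping).
Only K and P show the derived state '+' for Character 3, supporting them as a clade.
Character 4: derived state '-' in E, K, L, and P only — synapomorphy for {E, K, L, P}.
Most parsimonious ingroup topology: ((((P,K),E),L),V).
K and P form a cherry on this tree, so they are sister taxa.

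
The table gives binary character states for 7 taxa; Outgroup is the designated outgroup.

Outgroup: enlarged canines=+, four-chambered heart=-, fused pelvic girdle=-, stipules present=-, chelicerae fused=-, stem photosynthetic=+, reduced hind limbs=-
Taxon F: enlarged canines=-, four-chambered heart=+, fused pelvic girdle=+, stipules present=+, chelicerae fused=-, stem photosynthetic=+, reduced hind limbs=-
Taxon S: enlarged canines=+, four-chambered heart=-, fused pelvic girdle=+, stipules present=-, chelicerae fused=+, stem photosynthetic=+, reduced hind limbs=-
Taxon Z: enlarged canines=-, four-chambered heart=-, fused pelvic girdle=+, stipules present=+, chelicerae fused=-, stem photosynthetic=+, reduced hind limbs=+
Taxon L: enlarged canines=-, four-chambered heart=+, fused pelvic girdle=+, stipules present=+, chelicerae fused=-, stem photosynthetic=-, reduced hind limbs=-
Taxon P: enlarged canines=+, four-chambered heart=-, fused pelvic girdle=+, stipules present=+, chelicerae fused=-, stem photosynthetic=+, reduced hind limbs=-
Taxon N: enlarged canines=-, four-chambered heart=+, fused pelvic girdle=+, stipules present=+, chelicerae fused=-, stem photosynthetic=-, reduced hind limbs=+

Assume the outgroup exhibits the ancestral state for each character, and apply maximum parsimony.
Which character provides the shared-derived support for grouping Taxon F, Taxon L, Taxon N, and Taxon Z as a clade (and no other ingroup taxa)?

enlarged canines

Character polarity is set by the outgroup: the derived state is whichever differs from the outgroup's state, so for enlarged canines, stem photosynthetic the derived state is '-', and for the remaining characters it is '+'.
Only Taxon F, Taxon L, Taxon N, and Taxon Z show the derived state '-' for enlarged canines, supporting them as a clade.
Only Taxon F, Taxon L, and Taxon N show the derived state '+' for four-chambered heart, supporting them as a clade.
All ingroup taxa share the derived state '+' for fused pelvic girdle; it defines the ingroup but does not resolve relationships within it.
stipules present: derived state '+' in Taxon F, Taxon L, Taxon N, Taxon P, and Taxon Z only — synapomorphy for {Taxon F, Taxon L, Taxon N, Taxon P, Taxon Z}.
chelicerae fused (derived state '+') is unique to Taxon S (autapomorphy; uninformative for grouping).
stem photosynthetic: derived state '-' in Taxon L and Taxon N only — synapomorphy for {Taxon L, Taxon N}.
reduced hind limbs (state '+') occurs in Taxon N and Taxon Z but conflicts with the nesting implied by the other characters — most parsimoniously interpreted as homoplasy.
Most parsimonious ingroup topology: ((((Taxon F,(Taxon L,Taxon N)),Taxon Z),Taxon P),Taxon S).
The clade {Taxon F, Taxon L, Taxon N, Taxon Z} is supported by enlarged canines: its derived state '-' occurs in exactly those taxa and in no other taxon (including the outgroup).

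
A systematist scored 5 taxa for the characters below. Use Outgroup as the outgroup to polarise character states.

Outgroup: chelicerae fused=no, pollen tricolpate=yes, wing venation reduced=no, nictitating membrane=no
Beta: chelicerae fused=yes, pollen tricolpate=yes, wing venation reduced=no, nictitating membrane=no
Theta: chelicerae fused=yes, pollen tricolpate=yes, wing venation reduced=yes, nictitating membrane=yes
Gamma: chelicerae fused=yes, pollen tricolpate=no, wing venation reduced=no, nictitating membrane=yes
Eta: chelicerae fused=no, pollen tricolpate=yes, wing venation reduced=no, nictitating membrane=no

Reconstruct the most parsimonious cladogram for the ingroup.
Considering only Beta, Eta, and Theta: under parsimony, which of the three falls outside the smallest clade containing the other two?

Character polarity is set by the outgroup: the derived state is whichever differs from the outgroup's state, so for pollen tricolpate the derived state is 'no', and for the remaining characters it is 'yes'.
chelicerae fused: derived state 'yes' in Beta, Gamma, and Theta only — synapomorphy for {Beta, Gamma, Theta}.
pollen tricolpate (derived state 'no') is unique to Gamma (autapomorphy; uninformative for grouping).
wing venation reduced (derived state 'yes') is unique to Theta (autapomorphy; uninformative for grouping).
nictitating membrane: derived state 'yes' in Gamma and Theta only — synapomorphy for {Gamma, Theta}.
Most parsimonious ingroup topology: ((Beta,(Theta,Gamma)),Eta).
Beta and Theta share a more recent common ancestor with each other than either does with Eta, so Eta is the least closely related of the three.

Eta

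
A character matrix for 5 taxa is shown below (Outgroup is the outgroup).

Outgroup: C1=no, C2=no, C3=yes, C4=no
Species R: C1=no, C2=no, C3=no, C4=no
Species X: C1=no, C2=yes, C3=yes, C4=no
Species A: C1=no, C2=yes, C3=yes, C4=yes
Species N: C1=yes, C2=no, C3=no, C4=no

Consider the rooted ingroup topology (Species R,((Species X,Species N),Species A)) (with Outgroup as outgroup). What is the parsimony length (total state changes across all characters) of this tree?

6

Map each character onto (Species R,((Species X,Species N),Species A)) (rooted by Outgroup) and count the minimum state changes it requires (Fitch parsimony):
C1: 1; C2: 2; C3: 2; C4: 1.
Total tree length = 6.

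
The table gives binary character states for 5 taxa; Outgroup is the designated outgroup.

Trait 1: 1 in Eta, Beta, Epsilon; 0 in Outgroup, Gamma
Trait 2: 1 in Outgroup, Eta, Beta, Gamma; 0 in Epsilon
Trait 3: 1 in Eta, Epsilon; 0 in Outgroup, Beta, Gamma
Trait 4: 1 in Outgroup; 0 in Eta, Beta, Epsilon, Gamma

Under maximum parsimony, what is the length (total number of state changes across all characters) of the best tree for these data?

Character polarity is set by the outgroup: the derived state is whichever differs from the outgroup's state, so for Trait 2, Trait 4 the derived state is '0', and for the remaining characters it is '1'.
Trait 1: derived state '1' in Beta, Epsilon, and Eta only — synapomorphy for {Beta, Epsilon, Eta}.
Trait 2: derived state '0' in Epsilon only — an autapomorphy, so it tells us nothing about relationships among taxa.
Trait 3 (derived state '1') is shared by Epsilon and Eta — a synapomorphy uniting that clade.
All ingroup taxa share the derived state '0' for Trait 4; it defines the ingroup but does not resolve relationships within it.
Most parsimonious ingroup topology: (((Eta,Epsilon),Beta),Gamma).
Changes per character on this tree: Trait 1: 1; Trait 2: 1; Trait 3: 1; Trait 4: 1.
Total = 4.

4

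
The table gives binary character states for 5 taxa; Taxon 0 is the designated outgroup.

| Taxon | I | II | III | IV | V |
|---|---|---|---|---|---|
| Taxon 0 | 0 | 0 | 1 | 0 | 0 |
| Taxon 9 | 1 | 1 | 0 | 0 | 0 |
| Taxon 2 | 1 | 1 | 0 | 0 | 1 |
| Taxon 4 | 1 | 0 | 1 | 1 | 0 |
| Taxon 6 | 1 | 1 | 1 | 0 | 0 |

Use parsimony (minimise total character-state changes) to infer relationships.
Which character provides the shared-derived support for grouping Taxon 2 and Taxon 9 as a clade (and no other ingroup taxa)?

III

Character polarity is set by the outgroup: the derived state is whichever differs from the outgroup's state, so for III the derived state is '0', and for the remaining characters it is '1'.
I (derived state '1') is shared by all ingroup taxa — unites the whole ingroup.
Only Taxon 2, Taxon 6, and Taxon 9 show the derived state '1' for II, supporting them as a clade.
III: derived state '0' in Taxon 2 and Taxon 9 only — synapomorphy for {Taxon 2, Taxon 9}.
IV: derived state '1' in Taxon 4 only — an autapomorphy, so it tells us nothing about relationships among taxa.
V: derived state '1' in Taxon 2 only — an autapomorphy, so it tells us nothing about relationships among taxa.
Most parsimonious ingroup topology: (((Taxon 9,Taxon 2),Taxon 6),Taxon 4).
The clade {Taxon 2, Taxon 9} is supported by III: its derived state '0' occurs in exactly those taxa and in no other taxon (including the outgroup).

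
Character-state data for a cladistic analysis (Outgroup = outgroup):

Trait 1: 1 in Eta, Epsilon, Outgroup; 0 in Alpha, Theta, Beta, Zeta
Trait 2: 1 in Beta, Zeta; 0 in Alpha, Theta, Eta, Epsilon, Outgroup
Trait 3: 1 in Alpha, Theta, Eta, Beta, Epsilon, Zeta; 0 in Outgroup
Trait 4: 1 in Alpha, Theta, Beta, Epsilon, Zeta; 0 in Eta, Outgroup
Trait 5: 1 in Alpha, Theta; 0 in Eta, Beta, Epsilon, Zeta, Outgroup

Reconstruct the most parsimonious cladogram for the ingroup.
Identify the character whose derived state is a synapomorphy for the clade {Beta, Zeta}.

Trait 2

Character polarity is set by the outgroup: the derived state is whichever differs from the outgroup's state, so for Trait 1 the derived state is '0', and for the remaining characters it is '1'.
Trait 1: derived state '0' in Alpha, Beta, Theta, and Zeta only — synapomorphy for {Alpha, Beta, Theta, Zeta}.
Trait 2 (derived state '1') is shared by Beta and Zeta — a synapomorphy uniting that clade.
All ingroup taxa share the derived state '1' for Trait 3; it defines the ingroup but does not resolve relationships within it.
Only Alpha, Beta, Epsilon, Theta, and Zeta show the derived state '1' for Trait 4, supporting them as a clade.
Trait 5 (derived state '1') is shared by Alpha and Theta — a synapomorphy uniting that clade.
Most parsimonious ingroup topology: ((Epsilon,((Zeta,Beta),(Theta,Alpha))),Eta).
The clade {Beta, Zeta} is supported by Trait 2: its derived state '1' occurs in exactly those taxa and in no other taxon (including the outgroup).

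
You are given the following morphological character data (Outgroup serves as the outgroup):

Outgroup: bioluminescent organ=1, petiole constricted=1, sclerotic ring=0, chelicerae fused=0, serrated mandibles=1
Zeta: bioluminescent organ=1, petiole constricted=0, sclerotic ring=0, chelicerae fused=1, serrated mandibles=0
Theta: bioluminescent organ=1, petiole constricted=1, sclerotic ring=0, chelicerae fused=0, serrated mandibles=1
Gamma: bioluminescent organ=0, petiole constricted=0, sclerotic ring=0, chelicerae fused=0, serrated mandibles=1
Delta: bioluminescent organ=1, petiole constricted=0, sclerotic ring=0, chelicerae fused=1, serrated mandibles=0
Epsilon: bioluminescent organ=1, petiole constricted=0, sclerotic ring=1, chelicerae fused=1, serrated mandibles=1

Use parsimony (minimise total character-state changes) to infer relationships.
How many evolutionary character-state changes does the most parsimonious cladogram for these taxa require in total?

Character polarity is set by the outgroup: the derived state is whichever differs from the outgroup's state, so for bioluminescent organ, petiole constricted, serrated mandibles the derived state is '0', and for the remaining characters it is '1'.
bioluminescent organ (derived state '0') is unique to Gamma (autapomorphy; uninformative for grouping).
petiole constricted (derived state '0') is shared by Delta, Epsilon, Gamma, and Zeta — a synapomorphy uniting that clade.
sclerotic ring: derived state '1' in Epsilon only — an autapomorphy, so it tells us nothing about relationships among taxa.
Only Delta, Epsilon, and Zeta show the derived state '1' for chelicerae fused, supporting them as a clade.
serrated mandibles: derived state '0' in Delta and Zeta only — synapomorphy for {Delta, Zeta}.
Most parsimonious ingroup topology: ((((Zeta,Delta),Epsilon),Gamma),Theta).
Changes per character on this tree: bioluminescent organ: 1; petiole constricted: 1; sclerotic ring: 1; chelicerae fused: 1; serrated mandibles: 1.
Total = 5.

5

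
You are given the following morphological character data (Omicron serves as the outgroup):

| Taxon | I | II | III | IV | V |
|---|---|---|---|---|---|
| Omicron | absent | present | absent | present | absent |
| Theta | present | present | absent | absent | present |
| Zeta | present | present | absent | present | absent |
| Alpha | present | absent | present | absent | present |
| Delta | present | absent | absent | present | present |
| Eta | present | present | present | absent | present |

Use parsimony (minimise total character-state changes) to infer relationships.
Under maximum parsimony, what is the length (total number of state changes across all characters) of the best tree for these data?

Character polarity is set by the outgroup: the derived state is whichever differs from the outgroup's state, so for II, IV the derived state is 'absent', and for the remaining characters it is 'present'.
I (derived state 'present') is shared by all ingroup taxa — unites the whole ingroup.
II (state 'absent') occurs in Alpha and Delta but conflicts with the nesting implied by the other characters — most parsimoniously interpreted as homoplasy.
III (derived state 'present') is shared by Alpha and Eta — a synapomorphy uniting that clade.
IV: derived state 'absent' in Alpha, Eta, and Theta only — synapomorphy for {Alpha, Eta, Theta}.
Only Alpha, Delta, Eta, and Theta show the derived state 'present' for V, supporting them as a clade.
Most parsimonious ingroup topology: (((Theta,(Alpha,Eta)),Delta),Zeta).
Changes per character on this tree: I: 1; II: 2; III: 1; IV: 1; V: 1.
Total = 6.

6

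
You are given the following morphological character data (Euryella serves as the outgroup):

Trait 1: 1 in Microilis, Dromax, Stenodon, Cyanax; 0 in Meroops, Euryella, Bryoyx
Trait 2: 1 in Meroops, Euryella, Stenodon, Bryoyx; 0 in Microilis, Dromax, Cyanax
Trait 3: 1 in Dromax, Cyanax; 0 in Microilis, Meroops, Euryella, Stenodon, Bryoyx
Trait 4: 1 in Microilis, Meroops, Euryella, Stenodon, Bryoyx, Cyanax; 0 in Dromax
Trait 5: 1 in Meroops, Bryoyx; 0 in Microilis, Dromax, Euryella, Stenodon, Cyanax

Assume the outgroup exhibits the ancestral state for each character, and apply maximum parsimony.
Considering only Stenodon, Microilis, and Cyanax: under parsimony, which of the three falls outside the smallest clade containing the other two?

Stenodon

Character polarity is set by the outgroup: the derived state is whichever differs from the outgroup's state, so for Trait 2, Trait 4 the derived state is '0', and for the remaining characters it is '1'.
Trait 1 (derived state '1') is shared by Cyanax, Dromax, Microilis, and Stenodon — a synapomorphy uniting that clade.
Only Cyanax, Dromax, and Microilis show the derived state '0' for Trait 2, supporting them as a clade.
Trait 3: derived state '1' in Cyanax and Dromax only — synapomorphy for {Cyanax, Dromax}.
Trait 4 (derived state '0') is unique to Dromax (autapomorphy; uninformative for grouping).
Only Bryoyx and Meroops show the derived state '1' for Trait 5, supporting them as a clade.
Most parsimonious ingroup topology: ((Stenodon,((Cyanax,Dromax),Microilis)),(Bryoyx,Meroops)).
Cyanax and Microilis share a more recent common ancestor with each other than either does with Stenodon, so Stenodon is the least closely related of the three.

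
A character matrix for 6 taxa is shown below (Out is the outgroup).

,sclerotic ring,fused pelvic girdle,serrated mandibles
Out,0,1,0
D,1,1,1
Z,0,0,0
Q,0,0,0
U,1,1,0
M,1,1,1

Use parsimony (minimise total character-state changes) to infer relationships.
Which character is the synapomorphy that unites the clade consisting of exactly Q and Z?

Character polarity is set by the outgroup: the derived state is whichever differs from the outgroup's state, so for fused pelvic girdle the derived state is '0', and for the remaining characters it is '1'.
Only D, M, and U show the derived state '1' for sclerotic ring, supporting them as a clade.
fused pelvic girdle (derived state '0') is shared by Q and Z — a synapomorphy uniting that clade.
Only D and M show the derived state '1' for serrated mandibles, supporting them as a clade.
Most parsimonious ingroup topology: (((D,M),U),(Z,Q)).
The clade {Q, Z} is supported by fused pelvic girdle: its derived state '0' occurs in exactly those taxa and in no other taxon (including the outgroup).

fused pelvic girdle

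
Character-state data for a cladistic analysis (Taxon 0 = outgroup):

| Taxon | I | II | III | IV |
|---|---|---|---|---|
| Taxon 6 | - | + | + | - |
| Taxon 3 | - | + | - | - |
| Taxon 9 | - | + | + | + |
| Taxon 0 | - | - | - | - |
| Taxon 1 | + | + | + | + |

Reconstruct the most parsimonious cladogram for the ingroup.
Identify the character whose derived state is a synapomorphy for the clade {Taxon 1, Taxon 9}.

IV

The outgroup has state '-' for every character, so '+' is the derived state throughout.
I: derived state '+' in Taxon 1 only — an autapomorphy, so it tells us nothing about relationships among taxa.
II (derived state '+') is shared by all ingroup taxa — unites the whole ingroup.
III: derived state '+' in Taxon 1, Taxon 6, and Taxon 9 only — synapomorphy for {Taxon 1, Taxon 6, Taxon 9}.
IV (derived state '+') is shared by Taxon 1 and Taxon 9 — a synapomorphy uniting that clade.
Most parsimonious ingroup topology: (Taxon 3,(Taxon 6,(Taxon 9,Taxon 1))).
The clade {Taxon 1, Taxon 9} is supported by IV: its derived state '+' occurs in exactly those taxa and in no other taxon (including the outgroup).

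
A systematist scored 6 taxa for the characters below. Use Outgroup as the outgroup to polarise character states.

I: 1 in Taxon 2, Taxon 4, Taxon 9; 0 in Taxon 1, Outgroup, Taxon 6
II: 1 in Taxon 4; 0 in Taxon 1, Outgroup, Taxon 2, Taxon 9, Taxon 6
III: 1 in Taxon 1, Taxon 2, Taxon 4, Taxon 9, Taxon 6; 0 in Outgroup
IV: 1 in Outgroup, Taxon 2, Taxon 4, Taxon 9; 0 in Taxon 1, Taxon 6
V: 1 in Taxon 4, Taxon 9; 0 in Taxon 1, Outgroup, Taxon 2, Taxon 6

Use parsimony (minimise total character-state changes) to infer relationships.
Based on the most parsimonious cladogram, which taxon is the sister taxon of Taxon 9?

Character polarity is set by the outgroup: the derived state is whichever differs from the outgroup's state, so for IV the derived state is '0', and for the remaining characters it is '1'.
Only Taxon 2, Taxon 4, and Taxon 9 show the derived state '1' for I, supporting them as a clade.
II: derived state '1' in Taxon 4 only — an autapomorphy, so it tells us nothing about relationships among taxa.
All ingroup taxa share the derived state '1' for III; it defines the ingroup but does not resolve relationships within it.
Only Taxon 1 and Taxon 6 show the derived state '0' for IV, supporting them as a clade.
V: derived state '1' in Taxon 4 and Taxon 9 only — synapomorphy for {Taxon 4, Taxon 9}.
Most parsimonious ingroup topology: (((Taxon 4,Taxon 9),Taxon 2),(Taxon 1,Taxon 6)).
Taxon 9 and Taxon 4 form a cherry on this tree, so they are sister taxa.

Taxon 4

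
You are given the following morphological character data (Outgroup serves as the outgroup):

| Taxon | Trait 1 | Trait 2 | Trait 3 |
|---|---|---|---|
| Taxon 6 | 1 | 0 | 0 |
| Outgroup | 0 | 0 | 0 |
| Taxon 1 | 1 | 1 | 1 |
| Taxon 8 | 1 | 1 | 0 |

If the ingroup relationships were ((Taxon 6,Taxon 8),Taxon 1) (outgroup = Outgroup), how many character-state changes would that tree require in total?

Map each character onto ((Taxon 6,Taxon 8),Taxon 1) (rooted by Outgroup) and count the minimum state changes it requires (Fitch parsimony):
Trait 1: 1; Trait 2: 2; Trait 3: 1.
Total tree length = 4.

4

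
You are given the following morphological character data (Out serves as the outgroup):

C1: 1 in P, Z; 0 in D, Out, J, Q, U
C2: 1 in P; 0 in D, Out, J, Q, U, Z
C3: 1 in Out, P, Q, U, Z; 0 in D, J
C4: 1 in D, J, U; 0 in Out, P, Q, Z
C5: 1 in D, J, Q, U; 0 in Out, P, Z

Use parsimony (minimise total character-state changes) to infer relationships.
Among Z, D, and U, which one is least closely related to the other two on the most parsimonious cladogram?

Character polarity is set by the outgroup: the derived state is whichever differs from the outgroup's state, so for C3 the derived state is '0', and for the remaining characters it is '1'.
C1: derived state '1' in P and Z only — synapomorphy for {P, Z}.
C2 (derived state '1') is unique to P (autapomorphy; uninformative for grouping).
C3: derived state '0' in D and J only — synapomorphy for {D, J}.
C4: derived state '1' in D, J, and U only — synapomorphy for {D, J, U}.
C5: derived state '1' in D, J, Q, and U only — synapomorphy for {D, J, Q, U}.
Most parsimonious ingroup topology: ((((J,D),U),Q),(Z,P)).
U and D share a more recent common ancestor with each other than either does with Z, so Z is the least closely related of the three.

Z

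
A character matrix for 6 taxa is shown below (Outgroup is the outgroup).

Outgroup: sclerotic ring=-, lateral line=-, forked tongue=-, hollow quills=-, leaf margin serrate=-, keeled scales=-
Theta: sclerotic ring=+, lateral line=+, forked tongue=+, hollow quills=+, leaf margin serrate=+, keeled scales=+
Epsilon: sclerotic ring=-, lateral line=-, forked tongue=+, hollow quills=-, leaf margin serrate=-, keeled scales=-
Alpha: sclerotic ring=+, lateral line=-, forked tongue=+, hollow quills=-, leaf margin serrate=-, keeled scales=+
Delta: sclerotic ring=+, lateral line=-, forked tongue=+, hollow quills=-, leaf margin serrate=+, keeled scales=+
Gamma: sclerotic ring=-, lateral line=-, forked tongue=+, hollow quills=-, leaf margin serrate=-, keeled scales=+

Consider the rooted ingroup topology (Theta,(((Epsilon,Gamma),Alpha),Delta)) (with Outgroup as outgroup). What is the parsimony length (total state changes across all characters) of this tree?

9

Map each character onto (Theta,(((Epsilon,Gamma),Alpha),Delta)) (rooted by Outgroup) and count the minimum state changes it requires (Fitch parsimony):
sclerotic ring: 2; lateral line: 1; forked tongue: 1; hollow quills: 1; leaf margin serrate: 2; keeled scales: 2.
Total tree length = 9.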